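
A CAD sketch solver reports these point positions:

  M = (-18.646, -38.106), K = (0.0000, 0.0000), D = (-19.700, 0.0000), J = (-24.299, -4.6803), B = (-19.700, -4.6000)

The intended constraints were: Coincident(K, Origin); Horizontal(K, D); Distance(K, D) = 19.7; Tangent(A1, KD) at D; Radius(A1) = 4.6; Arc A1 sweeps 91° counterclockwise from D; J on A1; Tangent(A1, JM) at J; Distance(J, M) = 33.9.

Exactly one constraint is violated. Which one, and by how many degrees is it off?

Tangent(A1, JM) at J — off by 8.60°.

K = (0.00, 0.00) ✓; K.y = 0.00, D.y = 0.00 ✓; |KD| = 19.70 ✓; ∠(BD, DK) = 90.00° ✓; |BD| = 4.600 ✓; bearing(B→J) − bearing(B→D) = 91.00° ✓; |BJ| = 4.600 ✓; ∠(BJ, JM) = 81.40° ✗; |JM| = 33.90 ✓.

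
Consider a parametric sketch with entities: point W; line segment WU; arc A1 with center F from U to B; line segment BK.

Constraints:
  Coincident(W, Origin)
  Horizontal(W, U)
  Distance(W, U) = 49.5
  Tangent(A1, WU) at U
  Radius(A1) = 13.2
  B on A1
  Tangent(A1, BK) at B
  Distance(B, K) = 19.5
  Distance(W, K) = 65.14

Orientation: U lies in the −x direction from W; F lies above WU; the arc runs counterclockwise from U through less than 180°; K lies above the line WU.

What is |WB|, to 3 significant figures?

46.1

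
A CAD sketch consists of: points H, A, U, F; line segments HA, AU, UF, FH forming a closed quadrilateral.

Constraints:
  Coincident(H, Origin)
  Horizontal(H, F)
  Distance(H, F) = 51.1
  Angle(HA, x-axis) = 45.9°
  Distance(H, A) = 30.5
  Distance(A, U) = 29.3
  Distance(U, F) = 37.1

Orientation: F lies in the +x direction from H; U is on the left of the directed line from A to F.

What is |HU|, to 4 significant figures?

59.27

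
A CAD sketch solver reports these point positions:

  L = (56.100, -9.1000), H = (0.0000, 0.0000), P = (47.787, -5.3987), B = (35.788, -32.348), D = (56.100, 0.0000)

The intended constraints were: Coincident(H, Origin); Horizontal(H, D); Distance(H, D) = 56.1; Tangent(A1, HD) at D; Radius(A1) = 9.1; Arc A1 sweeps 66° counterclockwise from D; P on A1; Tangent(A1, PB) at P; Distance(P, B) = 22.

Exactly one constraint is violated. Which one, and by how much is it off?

Distance(P, B) = 22 — off by 7.50.

H = (0.00, 0.00) ✓; H.y = 0.00, D.y = 0.00 ✓; |HD| = 56.10 ✓; ∠(LD, DH) = 90.00° ✓; |LD| = 9.100 ✓; bearing(L→P) − bearing(L→D) = 66.00° ✓; |LP| = 9.100 ✓; ∠(LP, PB) = 90.00° ✓; |PB| = 29.50 ✗.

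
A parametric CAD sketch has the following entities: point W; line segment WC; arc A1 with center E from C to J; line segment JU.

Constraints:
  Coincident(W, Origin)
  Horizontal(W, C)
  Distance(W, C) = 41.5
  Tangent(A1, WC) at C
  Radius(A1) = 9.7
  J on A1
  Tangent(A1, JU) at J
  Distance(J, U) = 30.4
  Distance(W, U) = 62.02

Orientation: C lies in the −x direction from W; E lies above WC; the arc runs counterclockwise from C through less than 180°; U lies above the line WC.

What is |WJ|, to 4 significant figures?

35.68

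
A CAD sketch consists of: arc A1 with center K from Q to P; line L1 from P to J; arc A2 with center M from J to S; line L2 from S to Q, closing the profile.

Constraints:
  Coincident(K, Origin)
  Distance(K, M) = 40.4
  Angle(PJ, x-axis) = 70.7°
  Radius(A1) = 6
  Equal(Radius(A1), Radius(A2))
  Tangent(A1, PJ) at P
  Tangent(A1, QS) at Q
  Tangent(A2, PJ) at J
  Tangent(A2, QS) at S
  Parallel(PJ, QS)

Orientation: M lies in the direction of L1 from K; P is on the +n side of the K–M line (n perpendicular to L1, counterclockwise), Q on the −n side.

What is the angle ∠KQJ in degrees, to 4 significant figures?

73.46°

The slot axis is L1's direction at 70.7°, so u = (cos 70.7°, sin 70.7°) = (0.3305, 0.9438) and n = (−sin 70.7°, cos 70.7°) = (-0.9438, 0.3305). K is at the origin and M lies 40.4 along u from K, so M = 40.4·u = (13.35, 38.13). Tangency of A1 to both parallel lines with radius 6.0 puts P and Q at K ± 6.0·n: P = (-5.663, 1.983), Q = (5.663, -1.983). Equal radii place J and S the same way about M: J = M + 6.0·n = (7.690, 40.11), S = M − 6.0·n = (19.02, 36.15). Then cos ∠KQJ = QK·QJ / (|QK||QJ|), giving 73.46°.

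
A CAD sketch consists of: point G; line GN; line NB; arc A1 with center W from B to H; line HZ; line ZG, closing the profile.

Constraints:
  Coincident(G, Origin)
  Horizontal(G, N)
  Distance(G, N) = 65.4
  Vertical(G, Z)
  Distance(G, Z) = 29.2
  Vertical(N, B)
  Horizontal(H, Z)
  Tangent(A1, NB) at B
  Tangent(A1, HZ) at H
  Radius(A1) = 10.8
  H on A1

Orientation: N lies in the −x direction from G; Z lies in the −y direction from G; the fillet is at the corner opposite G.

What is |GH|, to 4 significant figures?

61.92

The virtual corner opposite G is at (-65.40, -29.20). Since A1 is tangent to NB there, WB ⟂ NB and tangency of A1 to HZ means the radius WH is perpendicular to HZ, with radius 10.8, so the center W sits 10.8 in from both sides at W = (-54.60, -18.40). That places the tangent points at B = (-65.40, -18.40) on NB and H = (-54.60, -29.20) on HZ. Then |GH| = |H − G| = 61.92.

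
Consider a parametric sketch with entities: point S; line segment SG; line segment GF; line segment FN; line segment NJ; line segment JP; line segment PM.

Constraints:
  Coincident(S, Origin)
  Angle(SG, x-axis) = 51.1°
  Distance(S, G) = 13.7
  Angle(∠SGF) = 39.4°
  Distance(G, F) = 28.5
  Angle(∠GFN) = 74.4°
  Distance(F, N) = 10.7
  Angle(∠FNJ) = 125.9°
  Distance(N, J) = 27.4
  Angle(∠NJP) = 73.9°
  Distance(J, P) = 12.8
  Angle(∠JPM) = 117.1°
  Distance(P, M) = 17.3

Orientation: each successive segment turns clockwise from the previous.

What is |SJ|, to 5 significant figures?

15.403

S is at the origin; SG runs at 51.1° with length 13.7, so G = (8.6031, 10.662). ∠SGF = 39.4° gives GF at -89.500° from the x-axis; with |GF| = 28.5, F = (8.8518, -17.837). ∠GFN = 74.4° gives FN at 164.90° from the x-axis; with |FN| = 10.7, N = (-1.4788, -15.050). ∠FNJ = 125.9° gives NJ at 110.80° from the x-axis; with |NJ| = 27.4, J = (-11.209, 10.565). Then |SJ| = |J − S| = 15.403.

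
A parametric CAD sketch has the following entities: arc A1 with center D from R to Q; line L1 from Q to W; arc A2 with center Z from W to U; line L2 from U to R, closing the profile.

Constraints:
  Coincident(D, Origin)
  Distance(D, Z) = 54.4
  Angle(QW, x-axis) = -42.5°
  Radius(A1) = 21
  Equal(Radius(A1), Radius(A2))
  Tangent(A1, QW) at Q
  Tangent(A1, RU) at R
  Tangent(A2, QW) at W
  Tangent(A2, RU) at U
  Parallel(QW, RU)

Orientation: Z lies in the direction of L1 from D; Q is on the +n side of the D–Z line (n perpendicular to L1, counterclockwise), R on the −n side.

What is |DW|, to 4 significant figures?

58.31

The slot axis is L1's direction at -42.5°, so u = (cos -42.5°, sin -42.5°) = (0.7373, -0.6756) and n = (−sin -42.5°, cos -42.5°) = (0.6756, 0.7373). D is at the origin and Z lies 54.4 along u from D, so Z = 54.4·u = (40.11, -36.75). Tangency of A1 to both parallel lines with radius 21.0 puts Q and R at D ± 21.0·n: Q = (14.19, 15.48), R = (-14.19, -15.48). Equal radii place W and U the same way about Z: W = Z + 21.0·n = (54.30, -21.27), U = Z − 21.0·n = (25.92, -52.23). Then |DW| = |W − D| = 58.31.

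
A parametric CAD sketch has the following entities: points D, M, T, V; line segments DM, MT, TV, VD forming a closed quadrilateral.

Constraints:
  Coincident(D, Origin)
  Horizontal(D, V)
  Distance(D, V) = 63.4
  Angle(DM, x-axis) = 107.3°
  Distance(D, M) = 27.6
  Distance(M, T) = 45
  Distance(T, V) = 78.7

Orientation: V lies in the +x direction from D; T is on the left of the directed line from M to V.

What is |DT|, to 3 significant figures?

65.8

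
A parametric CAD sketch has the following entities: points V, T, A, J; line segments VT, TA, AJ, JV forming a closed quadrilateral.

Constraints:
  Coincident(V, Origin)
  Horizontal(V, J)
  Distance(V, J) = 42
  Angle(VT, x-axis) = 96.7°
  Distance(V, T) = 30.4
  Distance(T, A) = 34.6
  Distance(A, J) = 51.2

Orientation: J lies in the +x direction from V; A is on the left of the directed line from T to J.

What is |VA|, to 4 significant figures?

54.98

Checks: VT at 96.70° ✓; |TA| = 34.60 ✓; |AJ| = 51.20 ✓.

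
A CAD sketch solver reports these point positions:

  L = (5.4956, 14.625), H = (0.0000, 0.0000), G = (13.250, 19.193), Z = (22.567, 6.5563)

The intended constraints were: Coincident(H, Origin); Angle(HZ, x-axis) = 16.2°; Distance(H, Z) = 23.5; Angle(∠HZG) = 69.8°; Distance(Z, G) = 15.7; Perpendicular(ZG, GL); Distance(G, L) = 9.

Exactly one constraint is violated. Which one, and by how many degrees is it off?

Perpendicular(ZG, GL) — off by 5.90°.

H = (0.00, 0.00) ✓; HZ at 16.20° ✓; |HZ| = 23.50 ✓; ∠HZG = 69.80° ✓; |ZG| = 15.70 ✓; ∠(ZG, GL) = 84.10° ✗; |GL| = 9.000 ✓.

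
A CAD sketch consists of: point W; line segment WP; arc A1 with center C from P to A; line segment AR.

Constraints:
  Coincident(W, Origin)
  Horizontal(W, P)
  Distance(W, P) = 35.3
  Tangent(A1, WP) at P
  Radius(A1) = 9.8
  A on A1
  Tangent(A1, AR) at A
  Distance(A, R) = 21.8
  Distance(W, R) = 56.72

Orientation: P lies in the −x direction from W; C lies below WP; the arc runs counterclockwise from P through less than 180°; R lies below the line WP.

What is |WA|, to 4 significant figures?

45.77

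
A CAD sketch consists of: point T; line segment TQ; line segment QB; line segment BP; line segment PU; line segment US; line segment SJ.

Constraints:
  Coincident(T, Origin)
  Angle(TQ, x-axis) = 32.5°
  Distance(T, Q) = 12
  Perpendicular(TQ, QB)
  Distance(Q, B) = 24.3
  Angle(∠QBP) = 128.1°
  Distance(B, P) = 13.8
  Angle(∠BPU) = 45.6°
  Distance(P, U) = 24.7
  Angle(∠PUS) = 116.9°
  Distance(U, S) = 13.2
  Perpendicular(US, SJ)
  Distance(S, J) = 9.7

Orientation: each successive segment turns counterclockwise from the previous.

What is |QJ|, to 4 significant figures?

14.81

T is at the origin; TQ runs at 32.5° with length 12.0, so Q = (10.12, 6.448). The perpendicularity gives QB at right angles to TQ, so QB runs at 122.5°; with |QB| = 24.3, B = (-2.936, 26.94). ∠QBP = 128.1° gives BP at 174.4° from the x-axis; with |BP| = 13.8, P = (-16.67, 28.29). ∠BPU = 45.6° gives PU at -51.20° from the x-axis; with |PU| = 24.7, U = (-1.193, 9.039). ∠PUS = 116.9° gives US at 11.90° from the x-axis; with |US| = 13.2, S = (11.72, 11.76). The perpendicularity gives SJ at right angles to US, so SJ runs at 101.9°; with |SJ| = 9.7, J = (9.723, 21.25). Then |QJ| = |J − Q| = 14.81.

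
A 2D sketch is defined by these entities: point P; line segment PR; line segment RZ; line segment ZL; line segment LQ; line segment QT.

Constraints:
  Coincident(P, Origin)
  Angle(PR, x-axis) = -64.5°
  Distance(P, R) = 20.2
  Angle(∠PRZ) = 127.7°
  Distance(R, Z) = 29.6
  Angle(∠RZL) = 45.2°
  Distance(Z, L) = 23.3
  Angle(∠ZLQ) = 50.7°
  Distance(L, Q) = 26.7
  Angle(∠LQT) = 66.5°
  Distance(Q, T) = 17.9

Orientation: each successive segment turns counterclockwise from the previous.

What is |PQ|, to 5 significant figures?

34.581

∠RZL = 45.2° gives ZL at 122.60° from the x-axis; with |ZL| = 23.3, L = (25.074, -4.8583). ∠ZLQ = 50.7° gives LQ at -108.10° from the x-axis; with |LQ| = 26.7, Q = (16.779, -30.237). Then |PQ| = |Q − P| = 34.581.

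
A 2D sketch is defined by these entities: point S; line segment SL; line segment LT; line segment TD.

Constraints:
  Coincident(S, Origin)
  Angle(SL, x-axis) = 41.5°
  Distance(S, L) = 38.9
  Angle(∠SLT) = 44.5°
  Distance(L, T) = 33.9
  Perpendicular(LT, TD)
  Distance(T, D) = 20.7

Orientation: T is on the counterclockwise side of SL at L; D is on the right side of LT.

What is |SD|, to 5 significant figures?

48.359

S is at the origin; SL runs at 41.5° with length 38.9, so L = 38.9·(cos 41.5°, sin 41.5°) = (29.134, 25.776). ∠SLT = 44.5°, so LT runs at 41.5° + (180° − 44.5°) = 177.00° from the x-axis; with |LT| = 33.9, T = L + 33.9·(cos 177.00°, sin 177.00°) = (-4.7192, 27.550). The perpendicularity gives TD at right angles to LT; with |TD| = 20.7 on the right of LT, D = T + 20.7·(0.052336, 0.99863) = (-3.6358, 48.222). Then |SD| = |D − S| = 48.359.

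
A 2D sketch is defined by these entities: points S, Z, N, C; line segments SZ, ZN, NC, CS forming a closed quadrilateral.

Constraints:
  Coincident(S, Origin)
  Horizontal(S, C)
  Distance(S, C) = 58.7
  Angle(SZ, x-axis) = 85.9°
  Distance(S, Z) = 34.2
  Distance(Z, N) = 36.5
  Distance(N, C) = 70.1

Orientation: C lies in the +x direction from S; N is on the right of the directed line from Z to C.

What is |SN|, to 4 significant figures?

11.40

Checks: |ZN| = 36.50 ✓; |NC| = 70.10 ✓.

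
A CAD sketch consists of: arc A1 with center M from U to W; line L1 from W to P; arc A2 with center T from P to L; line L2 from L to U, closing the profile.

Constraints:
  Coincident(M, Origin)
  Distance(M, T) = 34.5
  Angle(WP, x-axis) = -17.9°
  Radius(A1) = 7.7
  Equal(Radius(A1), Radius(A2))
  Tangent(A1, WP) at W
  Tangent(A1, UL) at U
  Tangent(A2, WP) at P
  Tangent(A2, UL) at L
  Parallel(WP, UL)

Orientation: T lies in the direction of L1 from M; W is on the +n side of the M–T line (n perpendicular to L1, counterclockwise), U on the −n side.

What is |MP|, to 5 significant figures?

35.349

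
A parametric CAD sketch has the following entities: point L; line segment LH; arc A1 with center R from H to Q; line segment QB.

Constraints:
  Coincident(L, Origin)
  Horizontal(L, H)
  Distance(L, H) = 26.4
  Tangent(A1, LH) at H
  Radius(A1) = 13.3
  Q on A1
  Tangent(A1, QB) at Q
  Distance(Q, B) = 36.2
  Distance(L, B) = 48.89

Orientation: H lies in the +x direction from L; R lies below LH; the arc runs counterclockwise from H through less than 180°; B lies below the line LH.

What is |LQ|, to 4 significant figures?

17.78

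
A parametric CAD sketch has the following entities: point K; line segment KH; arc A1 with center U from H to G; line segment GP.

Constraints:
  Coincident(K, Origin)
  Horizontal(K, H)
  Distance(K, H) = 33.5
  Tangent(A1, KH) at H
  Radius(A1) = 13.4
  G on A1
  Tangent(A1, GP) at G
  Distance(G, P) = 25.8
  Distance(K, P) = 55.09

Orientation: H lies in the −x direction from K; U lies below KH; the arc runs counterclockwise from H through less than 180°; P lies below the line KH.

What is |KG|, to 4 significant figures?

49.47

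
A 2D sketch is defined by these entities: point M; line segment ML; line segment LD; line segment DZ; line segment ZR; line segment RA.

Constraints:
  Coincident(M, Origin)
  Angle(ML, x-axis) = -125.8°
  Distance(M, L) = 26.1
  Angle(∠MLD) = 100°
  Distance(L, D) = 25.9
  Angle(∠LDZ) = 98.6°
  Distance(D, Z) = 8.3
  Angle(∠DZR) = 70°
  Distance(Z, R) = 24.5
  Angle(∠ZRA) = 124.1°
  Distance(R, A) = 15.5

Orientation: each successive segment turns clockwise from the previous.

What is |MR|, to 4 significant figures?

23.62

M is at the origin; ML runs at -125.8° with length 26.1, so L = (-15.27, -21.17). ∠MLD = 100.0° gives LD at 154.2° from the x-axis; with |LD| = 25.9, D = (-38.59, -9.896). ∠LDZ = 98.6° gives DZ at 72.80° from the x-axis; with |DZ| = 8.3, Z = (-36.13, -1.967). ∠DZR = 70.0° gives ZR at -37.20° from the x-axis; with |ZR| = 24.5, R = (-16.62, -16.78). Then |MR| = |R − M| = 23.62.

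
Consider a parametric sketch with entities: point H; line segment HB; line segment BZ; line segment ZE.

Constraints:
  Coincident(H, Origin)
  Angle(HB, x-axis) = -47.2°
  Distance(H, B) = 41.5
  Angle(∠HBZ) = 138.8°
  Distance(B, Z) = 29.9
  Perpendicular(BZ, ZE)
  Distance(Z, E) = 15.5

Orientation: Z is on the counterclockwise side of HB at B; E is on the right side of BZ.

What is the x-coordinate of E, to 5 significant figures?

56.313

H is at the origin; HB runs at -47.2° with length 41.5, so B = 41.5·(cos -47.2°, sin -47.2°) = (28.197, -30.450). ∠HBZ = 138.8°, so BZ runs at -47.2° + (180° − 138.8°) = -6.0000° from the x-axis; with |BZ| = 29.9, Z = B + 29.9·(cos -6.0000°, sin -6.0000°) = (57.933, -33.575). The perpendicularity gives ZE at right angles to BZ; with |ZE| = 15.5 on the right of BZ, E = Z + 15.5·(-0.10453, -0.99452) = (56.313, -48.990). So E.x = 56.313.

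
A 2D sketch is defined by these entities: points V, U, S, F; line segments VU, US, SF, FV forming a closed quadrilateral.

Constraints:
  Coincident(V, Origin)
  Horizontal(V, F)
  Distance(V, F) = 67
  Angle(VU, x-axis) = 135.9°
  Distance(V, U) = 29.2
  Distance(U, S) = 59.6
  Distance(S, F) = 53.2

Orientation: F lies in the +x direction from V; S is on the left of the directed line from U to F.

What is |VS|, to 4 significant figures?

54.45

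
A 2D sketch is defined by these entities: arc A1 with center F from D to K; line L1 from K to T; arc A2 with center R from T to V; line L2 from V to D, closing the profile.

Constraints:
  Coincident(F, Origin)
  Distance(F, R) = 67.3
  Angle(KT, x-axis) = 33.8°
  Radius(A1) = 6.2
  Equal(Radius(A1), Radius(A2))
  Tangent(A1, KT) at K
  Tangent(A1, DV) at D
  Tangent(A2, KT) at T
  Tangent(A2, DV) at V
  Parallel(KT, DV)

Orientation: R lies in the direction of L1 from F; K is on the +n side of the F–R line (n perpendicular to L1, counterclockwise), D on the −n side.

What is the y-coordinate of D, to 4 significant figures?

-5.152

The slot axis is L1's direction at 33.8°, so u = (cos 33.8°, sin 33.8°) = (0.8310, 0.5563) and n = (−sin 33.8°, cos 33.8°) = (-0.5563, 0.8310). F is at the origin and R lies 67.3 along u from F, so R = 67.3·u = (55.93, 37.44). Tangency of A1 to both parallel lines with radius 6.2 puts K and D at F ± 6.2·n: K = (-3.449, 5.152), D = (3.449, -5.152). So D.y = -5.152.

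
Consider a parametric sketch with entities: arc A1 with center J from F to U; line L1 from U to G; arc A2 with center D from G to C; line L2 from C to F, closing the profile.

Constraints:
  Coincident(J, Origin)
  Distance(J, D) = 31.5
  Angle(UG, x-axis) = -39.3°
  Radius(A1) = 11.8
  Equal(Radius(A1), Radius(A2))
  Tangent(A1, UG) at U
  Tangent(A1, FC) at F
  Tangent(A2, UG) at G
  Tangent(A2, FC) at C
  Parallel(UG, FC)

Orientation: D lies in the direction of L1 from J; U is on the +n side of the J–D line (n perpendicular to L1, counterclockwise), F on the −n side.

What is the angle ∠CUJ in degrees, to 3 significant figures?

53.2°

The slot axis is L1's direction at -39.3°, so u = (cos -39.3°, sin -39.3°) = (0.774, -0.633) and n = (−sin -39.3°, cos -39.3°) = (0.633, 0.774). J is at the origin and D lies 31.5 along u from J, so D = 31.5·u = (24.4, -20.0). Tangency of A1 to both parallel lines with radius 11.8 puts U and F at J ± 11.8·n: U = (7.47, 9.13), F = (-7.47, -9.13). Equal radii place G and C the same way about D: G = D + 11.8·n = (31.8, -10.8), C = D − 11.8·n = (16.9, -29.1). Then cos ∠CUJ = UC·UJ / (|UC||UJ|), giving 53.2°.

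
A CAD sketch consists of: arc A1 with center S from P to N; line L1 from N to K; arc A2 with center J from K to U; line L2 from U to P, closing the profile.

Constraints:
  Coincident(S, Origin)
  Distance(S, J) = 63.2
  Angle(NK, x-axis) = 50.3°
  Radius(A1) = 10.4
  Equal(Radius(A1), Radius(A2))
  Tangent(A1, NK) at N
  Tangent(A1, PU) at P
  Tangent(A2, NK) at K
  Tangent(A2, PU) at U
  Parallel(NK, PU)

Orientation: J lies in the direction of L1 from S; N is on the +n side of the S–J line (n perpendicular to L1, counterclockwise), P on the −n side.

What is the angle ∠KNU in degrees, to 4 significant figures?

18.22°

The slot axis is L1's direction at 50.3°, so u = (cos 50.3°, sin 50.3°) = (0.6388, 0.7694) and n = (−sin 50.3°, cos 50.3°) = (-0.7694, 0.6388). S is at the origin and J lies 63.2 along u from S, so J = 63.2·u = (40.37, 48.63). Tangency of A1 to both parallel lines with radius 10.4 puts N and P at S ± 10.4·n: N = (-8.002, 6.643), P = (8.002, -6.643). Equal radii place K and U the same way about J: K = J + 10.4·n = (32.37, 55.27), U = J − 10.4·n = (48.37, 41.98). Then cos ∠KNU = NK·NU / (|NK||NU|), giving 18.22°.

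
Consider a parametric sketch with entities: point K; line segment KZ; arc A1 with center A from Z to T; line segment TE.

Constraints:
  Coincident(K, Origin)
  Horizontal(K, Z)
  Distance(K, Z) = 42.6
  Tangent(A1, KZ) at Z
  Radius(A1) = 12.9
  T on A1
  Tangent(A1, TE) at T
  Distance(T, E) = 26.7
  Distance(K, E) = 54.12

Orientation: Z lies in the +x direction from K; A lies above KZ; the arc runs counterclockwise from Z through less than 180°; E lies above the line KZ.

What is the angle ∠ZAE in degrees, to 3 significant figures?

165°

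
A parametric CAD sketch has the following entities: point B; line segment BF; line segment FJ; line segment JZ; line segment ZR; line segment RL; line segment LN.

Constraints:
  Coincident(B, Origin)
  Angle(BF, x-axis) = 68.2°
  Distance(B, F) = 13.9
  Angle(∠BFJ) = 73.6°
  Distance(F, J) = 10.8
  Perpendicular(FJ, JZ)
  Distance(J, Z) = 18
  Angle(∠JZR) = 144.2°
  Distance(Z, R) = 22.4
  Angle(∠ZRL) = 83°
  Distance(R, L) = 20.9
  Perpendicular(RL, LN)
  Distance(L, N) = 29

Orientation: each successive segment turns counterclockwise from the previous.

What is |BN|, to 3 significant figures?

12.8

B is at the origin; BF runs at 68.2° with length 13.9, so F = (5.16, 12.9). ∠BFJ = 73.6° gives FJ at 175° from the x-axis; with |FJ| = 10.8, J = (-5.59, 13.9). The perpendicularity gives JZ at right angles to FJ, so JZ runs at -95.4°; with |JZ| = 18.0, Z = (-7.28, -4.00). ∠JZR = 144.2° gives ZR at -59.6° from the x-axis; with |ZR| = 22.4, R = (4.05, -23.3). ∠ZRL = 83.0° gives RL at 37.4° from the x-axis; with |RL| = 20.9, L = (20.7, -10.6). RL is perpendicular to LN, so LN runs at 127°; with |LN| = 29.0, N = (3.04, 12.4). Then |BN| = |N − B| = 12.8.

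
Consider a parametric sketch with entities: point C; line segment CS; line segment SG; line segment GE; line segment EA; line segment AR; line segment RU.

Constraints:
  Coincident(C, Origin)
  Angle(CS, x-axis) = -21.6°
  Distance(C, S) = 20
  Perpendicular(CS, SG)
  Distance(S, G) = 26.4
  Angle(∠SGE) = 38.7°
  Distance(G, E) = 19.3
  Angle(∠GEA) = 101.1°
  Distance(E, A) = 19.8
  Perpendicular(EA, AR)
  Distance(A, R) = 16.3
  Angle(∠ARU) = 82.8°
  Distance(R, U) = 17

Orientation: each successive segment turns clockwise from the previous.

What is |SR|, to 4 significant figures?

14.79

∠GEA = 101.1° gives EA at 28.20° from the x-axis; with |EA| = 19.8, A = (20.65, -4.105). EA is perpendicular to AR, so AR runs at -61.80°; with |AR| = 16.3, R = (28.35, -18.47). Then |SR| = |R − S| = 14.79.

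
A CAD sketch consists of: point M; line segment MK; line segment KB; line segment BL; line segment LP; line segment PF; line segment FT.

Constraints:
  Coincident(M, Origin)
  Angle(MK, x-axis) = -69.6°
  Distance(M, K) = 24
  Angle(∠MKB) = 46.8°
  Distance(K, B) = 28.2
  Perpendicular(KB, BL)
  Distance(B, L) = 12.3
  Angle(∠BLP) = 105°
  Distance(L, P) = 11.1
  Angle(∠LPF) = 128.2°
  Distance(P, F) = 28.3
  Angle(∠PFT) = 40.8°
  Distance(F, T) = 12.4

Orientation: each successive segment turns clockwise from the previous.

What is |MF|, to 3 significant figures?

29.0

M is at the origin; MK runs at -69.6° with length 24.0, so K = (8.37, -22.5). ∠MKB = 46.8° gives KB at 157° from the x-axis; with |KB| = 28.2, B = (-17.6, -11.6). KB ⟂ BL, so BL runs at 67.2°; with |BL| = 12.3, L = (-12.9, -0.228). ∠BLP = 105.0° gives LP at -7.80° from the x-axis; with |LP| = 11.1, P = (-1.87, -1.73). ∠LPF = 128.2° gives PF at -59.6° from the x-axis; with |PF| = 28.3, F = (12.5, -26.1). Then |MF| = |F − M| = 29.0.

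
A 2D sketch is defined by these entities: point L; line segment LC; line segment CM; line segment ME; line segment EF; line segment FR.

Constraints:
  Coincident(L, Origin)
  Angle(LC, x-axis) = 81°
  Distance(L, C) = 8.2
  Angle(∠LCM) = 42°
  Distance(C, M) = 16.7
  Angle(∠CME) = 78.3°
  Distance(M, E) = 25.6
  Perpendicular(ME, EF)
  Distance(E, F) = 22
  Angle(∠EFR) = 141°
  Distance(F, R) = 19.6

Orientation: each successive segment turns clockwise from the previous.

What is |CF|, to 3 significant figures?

22.9

L is at the origin; LC runs at 81.0° with length 8.2, so C = (1.28, 8.10). ∠LCM = 42.0° gives CM at -57.0° from the x-axis; with |CM| = 16.7, M = (10.4, -5.91). ∠CME = 78.3° gives ME at -159° from the x-axis; with |ME| = 25.6, E = (-13.5, -15.2). ME ⟂ EF, so EF runs at 111°; with |EF| = 22.0, F = (-21.5, 5.29). Then |CF| = |F − C| = 22.9.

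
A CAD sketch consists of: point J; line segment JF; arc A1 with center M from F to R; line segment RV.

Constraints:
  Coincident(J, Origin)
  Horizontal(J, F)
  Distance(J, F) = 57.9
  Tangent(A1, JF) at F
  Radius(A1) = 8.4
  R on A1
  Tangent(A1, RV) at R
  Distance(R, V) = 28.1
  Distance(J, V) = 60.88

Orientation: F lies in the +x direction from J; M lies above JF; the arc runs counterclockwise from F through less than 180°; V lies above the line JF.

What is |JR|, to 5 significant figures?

66.140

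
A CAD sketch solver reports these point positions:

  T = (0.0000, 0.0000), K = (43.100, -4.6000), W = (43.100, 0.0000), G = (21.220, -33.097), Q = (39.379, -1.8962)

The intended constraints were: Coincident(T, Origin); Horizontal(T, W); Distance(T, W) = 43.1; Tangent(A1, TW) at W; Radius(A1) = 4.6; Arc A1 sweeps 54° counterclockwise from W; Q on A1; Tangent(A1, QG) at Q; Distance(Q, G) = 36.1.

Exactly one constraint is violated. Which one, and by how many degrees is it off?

Tangent(A1, QG) at Q — off by 5.80°.

T = (0.00, 0.00) ✓; T.y = 0.00, W.y = 0.00 ✓; |TW| = 43.10 ✓; ∠(KW, WT) = 90.00° ✓; |KW| = 4.600 ✓; bearing(K→Q) − bearing(K→W) = 54.00° ✓; |KQ| = 4.600 ✓; ∠(KQ, QG) = 84.20° ✗; |QG| = 36.10 ✓.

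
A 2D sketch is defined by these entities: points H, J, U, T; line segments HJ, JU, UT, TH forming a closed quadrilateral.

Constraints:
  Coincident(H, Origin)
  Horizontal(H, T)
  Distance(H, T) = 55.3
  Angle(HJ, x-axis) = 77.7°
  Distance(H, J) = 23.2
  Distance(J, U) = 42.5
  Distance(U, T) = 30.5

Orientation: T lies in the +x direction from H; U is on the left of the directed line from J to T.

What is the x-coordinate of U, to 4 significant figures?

46.92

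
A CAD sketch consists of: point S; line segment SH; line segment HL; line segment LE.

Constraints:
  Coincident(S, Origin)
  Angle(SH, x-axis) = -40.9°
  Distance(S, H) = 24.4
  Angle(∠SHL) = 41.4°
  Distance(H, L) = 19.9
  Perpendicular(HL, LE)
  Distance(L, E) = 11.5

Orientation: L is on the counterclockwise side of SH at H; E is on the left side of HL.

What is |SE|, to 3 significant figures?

4.90

S is at the origin; SH runs at -40.9° with length 24.4, so H = 24.4·(cos -40.9°, sin -40.9°) = (18.4, -16.0). ∠SHL = 41.4°, so HL runs at -40.9° + (180° − 41.4°) = 97.7° from the x-axis; with |HL| = 19.9, L = H + 19.9·(cos 97.7°, sin 97.7°) = (15.8, 3.74). HL is perpendicular to LE; with |LE| = 11.5 on the left of HL, E = L + 11.5·(-0.991, -0.134) = (4.38, 2.20). Then |SE| = |E − S| = 4.90.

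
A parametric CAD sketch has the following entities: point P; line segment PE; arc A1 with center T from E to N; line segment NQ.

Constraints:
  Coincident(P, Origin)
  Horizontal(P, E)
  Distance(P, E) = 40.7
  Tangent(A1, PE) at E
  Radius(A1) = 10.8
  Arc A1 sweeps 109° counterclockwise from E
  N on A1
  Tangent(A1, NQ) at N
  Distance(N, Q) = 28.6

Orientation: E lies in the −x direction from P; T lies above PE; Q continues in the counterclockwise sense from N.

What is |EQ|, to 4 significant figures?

41.37

On A1, E sits at bearing -90° from T; a 109° counterclockwise sweep puts N at bearing 19°, so N = T + 10.8·(cos 19°, sin 19°) = (-30.49, 14.32). Tangency of A1 to NQ means the radius TN is perpendicular to NQ, so NQ runs along (−sin 19°, cos 19°); with |NQ| = 28.6, Q = (-39.80, 41.36). Then |EQ| = |Q − E| = 41.37.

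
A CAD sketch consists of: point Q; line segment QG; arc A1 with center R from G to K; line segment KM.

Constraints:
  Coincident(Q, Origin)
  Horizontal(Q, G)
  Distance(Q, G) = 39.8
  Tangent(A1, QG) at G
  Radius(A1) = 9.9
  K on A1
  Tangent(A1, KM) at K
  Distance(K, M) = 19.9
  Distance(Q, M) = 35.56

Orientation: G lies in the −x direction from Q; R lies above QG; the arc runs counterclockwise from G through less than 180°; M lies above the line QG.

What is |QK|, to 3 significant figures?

31.1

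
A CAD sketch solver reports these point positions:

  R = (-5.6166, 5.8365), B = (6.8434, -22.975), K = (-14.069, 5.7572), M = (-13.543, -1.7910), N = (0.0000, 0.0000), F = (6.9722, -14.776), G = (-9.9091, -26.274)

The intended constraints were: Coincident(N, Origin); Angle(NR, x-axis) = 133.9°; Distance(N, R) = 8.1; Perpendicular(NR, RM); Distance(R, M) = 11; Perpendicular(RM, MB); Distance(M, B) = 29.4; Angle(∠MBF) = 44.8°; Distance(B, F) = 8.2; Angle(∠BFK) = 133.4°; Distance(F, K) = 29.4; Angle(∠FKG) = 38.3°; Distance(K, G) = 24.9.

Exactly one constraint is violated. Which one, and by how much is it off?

Distance(K, G) = 24.9 — off by 7.40.

N = (0.00, 0.00) ✓; NR at 133.9° ✓; |NR| = 8.100 ✓; ∠(NR, RM) = 90.00° ✓; |RM| = 11.00 ✓; ∠(RM, MB) = 90.00° ✓; |MB| = 29.40 ✓; ∠MBF = 44.80° ✓; |BF| = 8.200 ✓; ∠BFK = 133.4° ✓; |FK| = 29.40 ✓; ∠FKG = 38.30° ✓; |KG| = 32.30 ✗.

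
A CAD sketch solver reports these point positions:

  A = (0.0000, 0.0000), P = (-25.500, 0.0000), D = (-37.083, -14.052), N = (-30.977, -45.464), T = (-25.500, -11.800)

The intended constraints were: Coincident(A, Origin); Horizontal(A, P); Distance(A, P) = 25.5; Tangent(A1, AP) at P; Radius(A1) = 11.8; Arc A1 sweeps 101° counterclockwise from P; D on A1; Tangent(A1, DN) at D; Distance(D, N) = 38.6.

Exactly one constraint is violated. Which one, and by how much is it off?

Distance(D, N) = 38.6 — off by 6.60.

A = (0.00, 0.00) ✓; A.y = 0.00, P.y = 0.00 ✓; |AP| = 25.50 ✓; ∠(TP, PA) = 90.00° ✓; |TP| = 11.80 ✓; bearing(T→D) − bearing(T→P) = 101.0° ✓; |TD| = 11.80 ✓; ∠(TD, DN) = 90.00° ✓; |DN| = 32.00 ✗.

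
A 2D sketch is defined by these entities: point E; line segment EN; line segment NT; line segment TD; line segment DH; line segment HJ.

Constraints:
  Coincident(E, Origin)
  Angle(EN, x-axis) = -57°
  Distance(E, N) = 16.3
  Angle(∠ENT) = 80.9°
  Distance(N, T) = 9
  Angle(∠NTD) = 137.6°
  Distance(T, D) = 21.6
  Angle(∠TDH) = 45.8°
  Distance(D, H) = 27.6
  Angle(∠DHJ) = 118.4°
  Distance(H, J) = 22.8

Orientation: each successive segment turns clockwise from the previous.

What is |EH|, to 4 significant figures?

5.180

E is at the origin; EN runs at -57.0° with length 16.3, so N = (8.878, -13.67). ∠ENT = 80.9° gives NT at -156.1° from the x-axis; with |NT| = 9.0, T = (0.6493, -17.32). ∠NTD = 137.6° gives TD at 161.5° from the x-axis; with |TD| = 21.6, D = (-19.83, -10.46). ∠TDH = 45.8° gives DH at 27.30° from the x-axis; with |DH| = 27.6, H = (4.691, 2.196). Then |EH| = |H − E| = 5.180.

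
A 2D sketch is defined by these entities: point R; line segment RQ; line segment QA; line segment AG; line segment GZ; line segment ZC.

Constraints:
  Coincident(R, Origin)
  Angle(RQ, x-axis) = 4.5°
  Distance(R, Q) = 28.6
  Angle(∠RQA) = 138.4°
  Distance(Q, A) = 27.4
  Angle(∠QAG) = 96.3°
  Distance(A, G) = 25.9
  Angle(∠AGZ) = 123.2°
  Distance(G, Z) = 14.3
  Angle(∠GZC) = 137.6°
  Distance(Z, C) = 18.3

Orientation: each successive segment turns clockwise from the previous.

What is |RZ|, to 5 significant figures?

43.580

∠QAG = 96.3° gives AG at -120.80° from the x-axis; with |AG| = 25.9, G = (37.104, -36.531). ∠AGZ = 123.2° gives GZ at -177.60° from the x-axis; with |GZ| = 14.3, Z = (22.816, -37.130). Then |RZ| = |Z − R| = 43.580.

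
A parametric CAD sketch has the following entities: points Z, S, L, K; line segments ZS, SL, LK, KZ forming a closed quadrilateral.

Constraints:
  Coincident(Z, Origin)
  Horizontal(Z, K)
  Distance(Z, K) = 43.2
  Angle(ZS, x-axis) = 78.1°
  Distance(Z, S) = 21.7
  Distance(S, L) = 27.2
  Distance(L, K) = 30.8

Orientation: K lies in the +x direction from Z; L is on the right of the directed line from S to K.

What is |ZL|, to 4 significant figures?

13.59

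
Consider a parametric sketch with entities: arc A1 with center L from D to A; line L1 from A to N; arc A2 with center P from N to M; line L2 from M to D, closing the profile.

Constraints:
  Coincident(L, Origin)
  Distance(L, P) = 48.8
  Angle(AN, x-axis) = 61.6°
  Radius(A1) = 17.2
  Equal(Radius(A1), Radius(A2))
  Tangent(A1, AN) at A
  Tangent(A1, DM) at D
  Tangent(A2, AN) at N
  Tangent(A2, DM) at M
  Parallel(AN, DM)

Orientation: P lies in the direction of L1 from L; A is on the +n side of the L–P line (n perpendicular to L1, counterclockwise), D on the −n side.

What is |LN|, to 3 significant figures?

51.7

The slot axis is L1's direction at 61.6°, so u = (cos 61.6°, sin 61.6°) = (0.476, 0.880) and n = (−sin 61.6°, cos 61.6°) = (-0.880, 0.476). L is at the origin and P lies 48.8 along u from L, so P = 48.8·u = (23.2, 42.9). Tangency of A1 to both parallel lines with radius 17.2 puts A and D at L ± 17.2·n: A = (-15.1, 8.18), D = (15.1, -8.18). Equal radii place N and M the same way about P: N = P + 17.2·n = (8.08, 51.1), M = P − 17.2·n = (38.3, 34.7). Then |LN| = |N − L| = 51.7.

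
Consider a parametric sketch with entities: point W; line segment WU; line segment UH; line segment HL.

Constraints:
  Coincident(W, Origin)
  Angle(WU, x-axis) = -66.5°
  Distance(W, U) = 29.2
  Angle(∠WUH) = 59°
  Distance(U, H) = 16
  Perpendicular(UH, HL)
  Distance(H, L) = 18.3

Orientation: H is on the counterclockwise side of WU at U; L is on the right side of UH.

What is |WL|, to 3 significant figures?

43.3

W is at the origin; WU runs at -66.5° with length 29.2, so U = 29.2·(cos -66.5°, sin -66.5°) = (11.6, -26.8). ∠WUH = 59.0°, so UH runs at -66.5° + (180° − 59.0°) = 54.5° from the x-axis; with |UH| = 16.0, H = U + 16.0·(cos 54.5°, sin 54.5°) = (20.9, -13.8). UH is perpendicular to HL; with |HL| = 18.3 on the right of UH, L = H + 18.3·(0.814, -0.581) = (35.8, -24.4). Then |WL| = |L − W| = 43.3.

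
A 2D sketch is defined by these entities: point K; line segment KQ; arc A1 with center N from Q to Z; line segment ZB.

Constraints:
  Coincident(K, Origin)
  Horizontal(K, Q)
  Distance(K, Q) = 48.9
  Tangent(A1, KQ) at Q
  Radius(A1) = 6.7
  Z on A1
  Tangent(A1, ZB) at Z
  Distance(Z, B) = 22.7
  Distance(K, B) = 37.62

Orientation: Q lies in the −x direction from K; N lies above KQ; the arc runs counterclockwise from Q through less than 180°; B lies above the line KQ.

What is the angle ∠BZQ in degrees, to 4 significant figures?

152.0°

K is at the origin; K and Q share the same y with |KQ| = 48.9 and Q on the −x side, so Q = (-48.90, 0.000). A1 meets KQ tangentially, so NQ is at right angles to KQ, so N = Q + (0, 6.7) = (-48.90, 6.700). Since NZ ⟂ ZB (tangency), |NB| = √(6.7² + 22.7²) = 23.67 regardless of where Z sits on A1. So B lies on both circle(K, 37.62) and circle(N, 23.67); the above-KQ intersection is B = (-30.67, 21.79). Z is the foot of the tangent from B: Z = (-43.34, 2.959).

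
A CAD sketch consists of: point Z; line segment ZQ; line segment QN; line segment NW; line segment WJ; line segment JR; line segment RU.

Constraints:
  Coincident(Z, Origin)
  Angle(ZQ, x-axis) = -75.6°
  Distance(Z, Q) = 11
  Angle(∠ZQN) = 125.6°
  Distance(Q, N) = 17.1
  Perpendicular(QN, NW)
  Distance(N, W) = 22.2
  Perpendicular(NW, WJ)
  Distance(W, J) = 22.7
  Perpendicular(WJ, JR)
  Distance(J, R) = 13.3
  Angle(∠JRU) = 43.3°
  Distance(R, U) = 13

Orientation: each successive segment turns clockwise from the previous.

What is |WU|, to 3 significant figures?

14.3

The perpendicularity gives JR at right angles to WJ, so JR runs at -40.0°; with |JR| = 13.3, R = (-0.483, -0.644). ∠JRU = 43.3° gives RU at -177° from the x-axis; with |RU| = 13.0, U = (-13.5, -1.39). Then |WU| = |U − W| = 14.3.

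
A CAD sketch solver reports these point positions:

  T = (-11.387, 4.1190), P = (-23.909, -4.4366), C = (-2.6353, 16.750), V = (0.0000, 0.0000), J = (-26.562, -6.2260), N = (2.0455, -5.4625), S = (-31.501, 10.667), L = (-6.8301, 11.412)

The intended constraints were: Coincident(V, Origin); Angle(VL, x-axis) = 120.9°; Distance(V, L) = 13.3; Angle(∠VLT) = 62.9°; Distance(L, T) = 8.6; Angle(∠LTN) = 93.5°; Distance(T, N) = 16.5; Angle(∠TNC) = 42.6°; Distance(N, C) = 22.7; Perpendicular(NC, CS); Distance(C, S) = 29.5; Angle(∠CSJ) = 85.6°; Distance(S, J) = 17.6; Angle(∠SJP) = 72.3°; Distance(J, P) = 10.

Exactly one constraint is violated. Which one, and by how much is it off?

Distance(J, P) = 10 — off by 6.80.

V = (0.00, 0.00) ✓; VL at 120.9° ✓; |VL| = 13.30 ✓; ∠VLT = 62.90° ✓; |LT| = 8.600 ✓; ∠LTN = 93.50° ✓; |TN| = 16.50 ✓; ∠TNC = 42.60° ✓; |NC| = 22.70 ✓; ∠(NC, CS) = 90.00° ✓; |CS| = 29.50 ✓; ∠CSJ = 85.60° ✓; |SJ| = 17.60 ✓; ∠SJP = 72.30° ✓; |JP| = 3.200 ✗.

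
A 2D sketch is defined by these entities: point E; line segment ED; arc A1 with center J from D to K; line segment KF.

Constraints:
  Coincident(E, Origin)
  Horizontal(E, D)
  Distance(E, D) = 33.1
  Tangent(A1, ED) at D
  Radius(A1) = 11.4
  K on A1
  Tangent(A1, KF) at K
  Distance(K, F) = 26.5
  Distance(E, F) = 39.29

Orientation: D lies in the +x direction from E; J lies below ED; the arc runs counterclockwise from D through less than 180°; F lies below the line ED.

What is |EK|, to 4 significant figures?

23.79

E is at the origin; E and D share the same y with |ED| = 33.1 and D on the +x side, so D = (33.10, 0.000). Tangency of A1 to ED means the radius JD is perpendicular to ED, so J = D + (0, -11.4) = (33.10, -11.40). Since JK ⟂ KF (tangency), |JF| = √(11.4² + 26.5²) = 28.85 regardless of where K sits on A1. So F lies on both circle(E, 39.29) and circle(J, 28.85); the below-ED intersection is F = (17.07, -35.39). K is the foot of the tangent from F: K = (21.89, -9.328).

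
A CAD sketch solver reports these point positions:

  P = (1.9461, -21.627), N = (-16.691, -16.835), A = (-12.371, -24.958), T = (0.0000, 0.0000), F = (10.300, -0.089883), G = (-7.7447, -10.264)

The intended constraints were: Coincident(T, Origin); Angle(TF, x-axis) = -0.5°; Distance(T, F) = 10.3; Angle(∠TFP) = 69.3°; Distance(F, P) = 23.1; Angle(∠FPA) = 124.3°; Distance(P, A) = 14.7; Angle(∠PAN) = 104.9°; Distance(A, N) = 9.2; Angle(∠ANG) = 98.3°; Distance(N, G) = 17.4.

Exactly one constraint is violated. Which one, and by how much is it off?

Distance(N, G) = 17.4 — off by 6.30.

T = (0.00, 0.00) ✓; TF at -0.5000° ✓; |TF| = 10.30 ✓; ∠TFP = 69.30° ✓; |FP| = 23.10 ✓; ∠FPA = 124.3° ✓; |PA| = 14.70 ✓; ∠PAN = 104.9° ✓; |AN| = 9.200 ✓; ∠ANG = 98.29° ✓; |NG| = 11.10 ✗.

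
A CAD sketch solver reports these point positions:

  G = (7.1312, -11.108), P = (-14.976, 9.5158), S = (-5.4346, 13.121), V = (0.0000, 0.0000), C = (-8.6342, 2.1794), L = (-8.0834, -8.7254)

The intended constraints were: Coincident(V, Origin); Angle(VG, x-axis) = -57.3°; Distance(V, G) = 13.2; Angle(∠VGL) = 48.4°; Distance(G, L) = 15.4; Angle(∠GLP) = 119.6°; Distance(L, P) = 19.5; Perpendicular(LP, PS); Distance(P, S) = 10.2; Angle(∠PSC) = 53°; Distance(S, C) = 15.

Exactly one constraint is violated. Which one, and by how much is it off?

Distance(S, C) = 15 — off by 3.60.

V = (0.00, 0.00) ✓; VG at -57.30° ✓; |VG| = 13.20 ✓; ∠VGL = 48.40° ✓; |GL| = 15.40 ✓; ∠GLP = 119.6° ✓; |LP| = 19.50 ✓; ∠(LP, PS) = 90.00° ✓; |PS| = 10.20 ✓; ∠PSC = 53.00° ✓; |SC| = 11.40 ✗.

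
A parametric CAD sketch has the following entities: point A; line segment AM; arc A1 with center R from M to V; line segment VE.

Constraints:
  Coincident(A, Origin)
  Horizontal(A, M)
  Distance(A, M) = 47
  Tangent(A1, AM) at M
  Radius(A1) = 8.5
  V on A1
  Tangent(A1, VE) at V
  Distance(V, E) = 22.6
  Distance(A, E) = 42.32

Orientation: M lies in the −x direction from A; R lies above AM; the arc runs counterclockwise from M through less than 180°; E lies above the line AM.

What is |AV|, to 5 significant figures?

39.342

Checks: |RV| = 8.500 ✓; ∠(RV, VE) = 90.00° ✓; |VE| = 22.60 ✓; |AE| = 42.32 ✓.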